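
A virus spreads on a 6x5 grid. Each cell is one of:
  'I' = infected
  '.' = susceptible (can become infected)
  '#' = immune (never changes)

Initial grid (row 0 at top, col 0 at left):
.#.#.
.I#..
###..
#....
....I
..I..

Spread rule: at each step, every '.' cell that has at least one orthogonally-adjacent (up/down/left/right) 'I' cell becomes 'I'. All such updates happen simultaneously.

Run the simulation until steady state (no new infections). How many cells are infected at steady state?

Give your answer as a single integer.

Step 0 (initial): 3 infected
Step 1: +7 new -> 10 infected
Step 2: +6 new -> 16 infected
Step 3: +4 new -> 20 infected
Step 4: +2 new -> 22 infected
Step 5: +0 new -> 22 infected

Answer: 22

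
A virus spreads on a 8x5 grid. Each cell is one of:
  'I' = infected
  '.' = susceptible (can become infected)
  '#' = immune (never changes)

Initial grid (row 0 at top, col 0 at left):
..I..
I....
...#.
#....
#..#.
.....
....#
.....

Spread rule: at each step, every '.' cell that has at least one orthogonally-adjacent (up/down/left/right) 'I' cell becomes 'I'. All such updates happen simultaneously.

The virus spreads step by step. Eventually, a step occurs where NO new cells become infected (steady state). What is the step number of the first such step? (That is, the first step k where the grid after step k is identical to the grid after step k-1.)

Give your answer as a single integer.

Step 0 (initial): 2 infected
Step 1: +6 new -> 8 infected
Step 2: +4 new -> 12 infected
Step 3: +3 new -> 15 infected
Step 4: +4 new -> 19 infected
Step 5: +3 new -> 22 infected
Step 6: +5 new -> 27 infected
Step 7: +5 new -> 32 infected
Step 8: +2 new -> 34 infected
Step 9: +1 new -> 35 infected
Step 10: +0 new -> 35 infected

Answer: 10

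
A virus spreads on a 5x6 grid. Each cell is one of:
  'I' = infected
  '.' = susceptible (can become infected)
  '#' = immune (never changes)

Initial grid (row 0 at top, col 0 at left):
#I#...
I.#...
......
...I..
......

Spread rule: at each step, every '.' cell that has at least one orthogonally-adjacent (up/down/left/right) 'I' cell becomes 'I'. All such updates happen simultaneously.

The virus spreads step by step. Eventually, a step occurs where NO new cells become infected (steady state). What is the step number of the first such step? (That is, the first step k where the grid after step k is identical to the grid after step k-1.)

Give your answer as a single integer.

Answer: 6

Derivation:
Step 0 (initial): 3 infected
Step 1: +6 new -> 9 infected
Step 2: +9 new -> 18 infected
Step 3: +6 new -> 24 infected
Step 4: +2 new -> 26 infected
Step 5: +1 new -> 27 infected
Step 6: +0 new -> 27 infected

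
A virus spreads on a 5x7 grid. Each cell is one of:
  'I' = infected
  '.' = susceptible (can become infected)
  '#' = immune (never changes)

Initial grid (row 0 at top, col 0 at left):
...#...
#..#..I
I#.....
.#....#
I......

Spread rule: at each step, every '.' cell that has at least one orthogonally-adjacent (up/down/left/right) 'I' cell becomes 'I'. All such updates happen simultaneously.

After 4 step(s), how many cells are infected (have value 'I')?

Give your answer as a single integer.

Answer: 23

Derivation:
Step 0 (initial): 3 infected
Step 1: +5 new -> 8 infected
Step 2: +4 new -> 12 infected
Step 3: +5 new -> 17 infected
Step 4: +6 new -> 23 infected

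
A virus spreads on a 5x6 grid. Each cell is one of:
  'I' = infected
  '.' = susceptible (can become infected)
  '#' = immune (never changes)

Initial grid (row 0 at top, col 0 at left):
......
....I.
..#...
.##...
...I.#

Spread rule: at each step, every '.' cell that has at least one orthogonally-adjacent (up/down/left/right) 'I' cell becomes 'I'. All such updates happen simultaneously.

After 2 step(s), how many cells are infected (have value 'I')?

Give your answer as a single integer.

Step 0 (initial): 2 infected
Step 1: +7 new -> 9 infected
Step 2: +7 new -> 16 infected

Answer: 16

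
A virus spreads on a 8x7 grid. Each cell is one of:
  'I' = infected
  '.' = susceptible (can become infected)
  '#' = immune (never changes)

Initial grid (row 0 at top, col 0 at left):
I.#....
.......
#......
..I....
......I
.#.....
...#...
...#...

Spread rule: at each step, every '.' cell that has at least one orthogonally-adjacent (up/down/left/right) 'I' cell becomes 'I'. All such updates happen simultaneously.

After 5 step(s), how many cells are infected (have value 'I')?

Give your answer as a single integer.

Step 0 (initial): 3 infected
Step 1: +9 new -> 12 infected
Step 2: +14 new -> 26 infected
Step 3: +10 new -> 36 infected
Step 4: +9 new -> 45 infected
Step 5: +5 new -> 50 infected

Answer: 50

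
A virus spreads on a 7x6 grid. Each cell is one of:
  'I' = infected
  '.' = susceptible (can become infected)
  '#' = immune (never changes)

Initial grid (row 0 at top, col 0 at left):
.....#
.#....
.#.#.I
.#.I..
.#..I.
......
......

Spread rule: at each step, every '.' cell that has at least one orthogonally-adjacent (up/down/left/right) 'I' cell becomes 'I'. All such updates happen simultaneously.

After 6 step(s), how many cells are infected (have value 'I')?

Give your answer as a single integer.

Answer: 33

Derivation:
Step 0 (initial): 3 infected
Step 1: +8 new -> 11 infected
Step 2: +6 new -> 17 infected
Step 3: +6 new -> 23 infected
Step 4: +4 new -> 27 infected
Step 5: +3 new -> 30 infected
Step 6: +3 new -> 33 infected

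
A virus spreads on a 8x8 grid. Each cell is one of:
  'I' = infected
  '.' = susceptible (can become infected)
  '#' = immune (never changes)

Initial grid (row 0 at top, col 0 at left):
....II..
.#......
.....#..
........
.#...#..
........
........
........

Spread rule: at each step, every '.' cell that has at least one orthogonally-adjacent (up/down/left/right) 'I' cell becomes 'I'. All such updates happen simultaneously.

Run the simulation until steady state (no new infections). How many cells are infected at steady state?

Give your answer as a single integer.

Answer: 60

Derivation:
Step 0 (initial): 2 infected
Step 1: +4 new -> 6 infected
Step 2: +5 new -> 11 infected
Step 3: +6 new -> 17 infected
Step 4: +7 new -> 24 infected
Step 5: +7 new -> 31 infected
Step 6: +8 new -> 39 infected
Step 7: +7 new -> 46 infected
Step 8: +7 new -> 53 infected
Step 9: +4 new -> 57 infected
Step 10: +2 new -> 59 infected
Step 11: +1 new -> 60 infected
Step 12: +0 new -> 60 infected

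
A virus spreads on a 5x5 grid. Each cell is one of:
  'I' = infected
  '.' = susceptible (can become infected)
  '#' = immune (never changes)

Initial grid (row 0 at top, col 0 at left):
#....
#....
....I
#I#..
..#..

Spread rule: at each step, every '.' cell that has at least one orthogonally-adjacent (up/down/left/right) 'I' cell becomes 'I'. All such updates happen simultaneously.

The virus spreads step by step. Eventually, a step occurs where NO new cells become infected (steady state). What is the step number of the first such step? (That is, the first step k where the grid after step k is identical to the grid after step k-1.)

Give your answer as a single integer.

Answer: 5

Derivation:
Step 0 (initial): 2 infected
Step 1: +5 new -> 7 infected
Step 2: +8 new -> 15 infected
Step 3: +4 new -> 19 infected
Step 4: +1 new -> 20 infected
Step 5: +0 new -> 20 infected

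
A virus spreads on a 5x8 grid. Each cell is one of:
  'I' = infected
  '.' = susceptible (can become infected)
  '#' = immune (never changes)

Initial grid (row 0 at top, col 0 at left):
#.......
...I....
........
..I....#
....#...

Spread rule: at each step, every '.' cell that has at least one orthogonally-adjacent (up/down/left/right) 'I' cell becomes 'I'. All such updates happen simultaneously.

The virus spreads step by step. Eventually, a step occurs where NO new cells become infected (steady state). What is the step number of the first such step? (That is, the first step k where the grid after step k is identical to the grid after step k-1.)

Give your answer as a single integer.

Answer: 7

Derivation:
Step 0 (initial): 2 infected
Step 1: +8 new -> 10 infected
Step 2: +10 new -> 20 infected
Step 3: +8 new -> 28 infected
Step 4: +5 new -> 33 infected
Step 5: +3 new -> 36 infected
Step 6: +1 new -> 37 infected
Step 7: +0 new -> 37 infected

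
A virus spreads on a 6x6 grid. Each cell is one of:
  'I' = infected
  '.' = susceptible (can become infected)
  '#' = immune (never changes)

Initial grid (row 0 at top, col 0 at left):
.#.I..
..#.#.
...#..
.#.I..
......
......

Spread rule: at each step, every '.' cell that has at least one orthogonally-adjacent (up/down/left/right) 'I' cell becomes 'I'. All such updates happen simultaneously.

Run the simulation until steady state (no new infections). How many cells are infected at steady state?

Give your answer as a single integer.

Answer: 31

Derivation:
Step 0 (initial): 2 infected
Step 1: +6 new -> 8 infected
Step 2: +7 new -> 15 infected
Step 3: +7 new -> 22 infected
Step 4: +5 new -> 27 infected
Step 5: +3 new -> 30 infected
Step 6: +1 new -> 31 infected
Step 7: +0 new -> 31 infected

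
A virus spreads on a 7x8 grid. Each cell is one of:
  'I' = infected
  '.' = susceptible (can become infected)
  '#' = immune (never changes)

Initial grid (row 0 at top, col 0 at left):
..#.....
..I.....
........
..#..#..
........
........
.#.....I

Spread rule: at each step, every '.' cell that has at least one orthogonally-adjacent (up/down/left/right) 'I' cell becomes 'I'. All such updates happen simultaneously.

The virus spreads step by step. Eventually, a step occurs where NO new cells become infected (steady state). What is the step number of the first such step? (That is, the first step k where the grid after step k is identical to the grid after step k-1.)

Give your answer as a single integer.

Answer: 8

Derivation:
Step 0 (initial): 2 infected
Step 1: +5 new -> 7 infected
Step 2: +9 new -> 16 infected
Step 3: +11 new -> 27 infected
Step 4: +12 new -> 39 infected
Step 5: +9 new -> 48 infected
Step 6: +3 new -> 51 infected
Step 7: +1 new -> 52 infected
Step 8: +0 new -> 52 infected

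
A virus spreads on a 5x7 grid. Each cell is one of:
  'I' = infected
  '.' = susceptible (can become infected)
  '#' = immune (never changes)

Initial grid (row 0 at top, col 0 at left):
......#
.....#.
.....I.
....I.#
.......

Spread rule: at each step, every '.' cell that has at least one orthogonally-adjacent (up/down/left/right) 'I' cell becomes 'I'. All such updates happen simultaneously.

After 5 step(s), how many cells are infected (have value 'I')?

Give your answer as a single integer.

Step 0 (initial): 2 infected
Step 1: +5 new -> 7 infected
Step 2: +6 new -> 13 infected
Step 3: +6 new -> 19 infected
Step 4: +6 new -> 25 infected
Step 5: +4 new -> 29 infected

Answer: 29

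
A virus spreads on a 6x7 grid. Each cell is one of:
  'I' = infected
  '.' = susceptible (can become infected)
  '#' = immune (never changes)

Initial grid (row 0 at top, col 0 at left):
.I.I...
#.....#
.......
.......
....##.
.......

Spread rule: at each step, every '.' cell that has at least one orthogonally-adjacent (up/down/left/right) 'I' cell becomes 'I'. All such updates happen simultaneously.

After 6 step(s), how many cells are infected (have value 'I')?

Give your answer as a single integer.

Step 0 (initial): 2 infected
Step 1: +5 new -> 7 infected
Step 2: +5 new -> 12 infected
Step 3: +7 new -> 19 infected
Step 4: +6 new -> 25 infected
Step 5: +6 new -> 31 infected
Step 6: +4 new -> 35 infected

Answer: 35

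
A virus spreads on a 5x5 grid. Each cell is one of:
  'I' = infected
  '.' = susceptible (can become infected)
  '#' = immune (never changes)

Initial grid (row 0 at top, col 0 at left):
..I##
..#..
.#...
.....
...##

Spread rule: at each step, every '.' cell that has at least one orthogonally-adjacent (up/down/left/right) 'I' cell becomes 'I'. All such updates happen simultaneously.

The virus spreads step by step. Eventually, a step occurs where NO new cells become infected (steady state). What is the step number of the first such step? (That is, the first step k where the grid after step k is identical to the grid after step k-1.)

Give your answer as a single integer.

Step 0 (initial): 1 infected
Step 1: +1 new -> 2 infected
Step 2: +2 new -> 4 infected
Step 3: +1 new -> 5 infected
Step 4: +1 new -> 6 infected
Step 5: +1 new -> 7 infected
Step 6: +2 new -> 9 infected
Step 7: +2 new -> 11 infected
Step 8: +3 new -> 14 infected
Step 9: +2 new -> 16 infected
Step 10: +2 new -> 18 infected
Step 11: +1 new -> 19 infected
Step 12: +0 new -> 19 infected

Answer: 12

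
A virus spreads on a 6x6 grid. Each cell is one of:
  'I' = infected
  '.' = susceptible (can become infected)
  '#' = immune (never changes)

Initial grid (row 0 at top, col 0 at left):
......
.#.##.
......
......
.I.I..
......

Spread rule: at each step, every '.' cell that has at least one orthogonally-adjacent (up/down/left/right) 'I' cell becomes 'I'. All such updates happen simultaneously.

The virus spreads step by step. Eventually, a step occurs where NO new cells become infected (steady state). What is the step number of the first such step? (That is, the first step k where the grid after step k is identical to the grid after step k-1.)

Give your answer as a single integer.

Answer: 8

Derivation:
Step 0 (initial): 2 infected
Step 1: +7 new -> 9 infected
Step 2: +9 new -> 18 infected
Step 3: +5 new -> 23 infected
Step 4: +3 new -> 26 infected
Step 5: +3 new -> 29 infected
Step 6: +3 new -> 32 infected
Step 7: +1 new -> 33 infected
Step 8: +0 new -> 33 infected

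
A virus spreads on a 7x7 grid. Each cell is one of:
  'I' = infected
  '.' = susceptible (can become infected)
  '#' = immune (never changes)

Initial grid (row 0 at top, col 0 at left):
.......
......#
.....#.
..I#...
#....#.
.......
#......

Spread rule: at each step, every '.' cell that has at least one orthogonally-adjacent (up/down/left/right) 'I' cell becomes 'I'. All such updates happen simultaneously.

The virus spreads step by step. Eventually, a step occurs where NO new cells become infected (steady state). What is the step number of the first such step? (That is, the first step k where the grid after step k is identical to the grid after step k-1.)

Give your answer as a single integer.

Answer: 8

Derivation:
Step 0 (initial): 1 infected
Step 1: +3 new -> 4 infected
Step 2: +7 new -> 11 infected
Step 3: +9 new -> 20 infected
Step 4: +9 new -> 29 infected
Step 5: +6 new -> 35 infected
Step 6: +4 new -> 39 infected
Step 7: +4 new -> 43 infected
Step 8: +0 new -> 43 infected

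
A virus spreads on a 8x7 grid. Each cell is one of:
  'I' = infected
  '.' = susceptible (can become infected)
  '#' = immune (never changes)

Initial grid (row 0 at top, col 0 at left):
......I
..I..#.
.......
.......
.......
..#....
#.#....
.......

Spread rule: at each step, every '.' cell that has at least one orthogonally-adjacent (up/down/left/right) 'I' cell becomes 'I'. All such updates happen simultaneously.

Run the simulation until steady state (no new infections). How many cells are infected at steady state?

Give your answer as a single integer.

Answer: 52

Derivation:
Step 0 (initial): 2 infected
Step 1: +6 new -> 8 infected
Step 2: +9 new -> 17 infected
Step 3: +8 new -> 25 infected
Step 4: +6 new -> 31 infected
Step 5: +6 new -> 37 infected
Step 6: +6 new -> 43 infected
Step 7: +5 new -> 48 infected
Step 8: +4 new -> 52 infected
Step 9: +0 new -> 52 infected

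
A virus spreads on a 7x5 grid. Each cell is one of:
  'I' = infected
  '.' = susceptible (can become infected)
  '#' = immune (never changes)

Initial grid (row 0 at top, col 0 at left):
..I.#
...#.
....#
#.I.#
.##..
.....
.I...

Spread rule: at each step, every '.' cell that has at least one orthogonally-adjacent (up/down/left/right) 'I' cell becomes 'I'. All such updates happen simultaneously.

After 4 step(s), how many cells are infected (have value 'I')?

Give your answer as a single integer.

Answer: 27

Derivation:
Step 0 (initial): 3 infected
Step 1: +9 new -> 12 infected
Step 2: +8 new -> 20 infected
Step 3: +6 new -> 26 infected
Step 4: +1 new -> 27 infected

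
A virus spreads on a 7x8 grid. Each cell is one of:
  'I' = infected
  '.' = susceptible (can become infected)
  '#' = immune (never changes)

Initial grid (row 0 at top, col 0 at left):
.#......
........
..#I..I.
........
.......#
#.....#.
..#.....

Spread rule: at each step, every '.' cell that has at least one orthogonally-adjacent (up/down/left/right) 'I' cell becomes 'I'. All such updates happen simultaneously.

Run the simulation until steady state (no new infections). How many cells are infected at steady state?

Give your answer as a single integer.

Step 0 (initial): 2 infected
Step 1: +7 new -> 9 infected
Step 2: +12 new -> 21 infected
Step 3: +10 new -> 31 infected
Step 4: +8 new -> 39 infected
Step 5: +6 new -> 45 infected
Step 6: +2 new -> 47 infected
Step 7: +2 new -> 49 infected
Step 8: +1 new -> 50 infected
Step 9: +0 new -> 50 infected

Answer: 50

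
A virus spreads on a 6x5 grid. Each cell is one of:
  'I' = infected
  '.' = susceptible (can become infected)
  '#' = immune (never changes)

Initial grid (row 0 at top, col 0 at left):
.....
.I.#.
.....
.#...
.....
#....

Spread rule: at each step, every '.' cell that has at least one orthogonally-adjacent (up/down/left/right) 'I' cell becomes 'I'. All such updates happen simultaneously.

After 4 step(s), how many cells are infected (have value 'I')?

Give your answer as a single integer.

Step 0 (initial): 1 infected
Step 1: +4 new -> 5 infected
Step 2: +4 new -> 9 infected
Step 3: +4 new -> 13 infected
Step 4: +5 new -> 18 infected

Answer: 18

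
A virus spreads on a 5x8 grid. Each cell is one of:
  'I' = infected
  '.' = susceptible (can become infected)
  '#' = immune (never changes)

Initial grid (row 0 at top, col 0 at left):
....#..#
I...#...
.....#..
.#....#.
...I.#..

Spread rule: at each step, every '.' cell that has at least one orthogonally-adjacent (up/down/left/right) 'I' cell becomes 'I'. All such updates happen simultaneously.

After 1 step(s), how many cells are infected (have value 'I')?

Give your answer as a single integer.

Answer: 8

Derivation:
Step 0 (initial): 2 infected
Step 1: +6 new -> 8 infected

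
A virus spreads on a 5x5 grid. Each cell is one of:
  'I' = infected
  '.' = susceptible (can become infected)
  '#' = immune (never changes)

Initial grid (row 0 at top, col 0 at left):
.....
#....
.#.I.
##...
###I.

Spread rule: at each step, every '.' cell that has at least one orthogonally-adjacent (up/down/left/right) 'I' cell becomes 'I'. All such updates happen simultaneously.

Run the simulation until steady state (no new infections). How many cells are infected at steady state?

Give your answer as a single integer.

Answer: 17

Derivation:
Step 0 (initial): 2 infected
Step 1: +5 new -> 7 infected
Step 2: +5 new -> 12 infected
Step 3: +3 new -> 15 infected
Step 4: +1 new -> 16 infected
Step 5: +1 new -> 17 infected
Step 6: +0 new -> 17 infected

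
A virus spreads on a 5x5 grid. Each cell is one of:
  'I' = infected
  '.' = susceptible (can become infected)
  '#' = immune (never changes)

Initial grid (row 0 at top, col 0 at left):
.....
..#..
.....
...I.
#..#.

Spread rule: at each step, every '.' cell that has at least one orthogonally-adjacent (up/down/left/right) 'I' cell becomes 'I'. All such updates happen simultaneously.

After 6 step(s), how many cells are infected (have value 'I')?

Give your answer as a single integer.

Answer: 22

Derivation:
Step 0 (initial): 1 infected
Step 1: +3 new -> 4 infected
Step 2: +6 new -> 10 infected
Step 3: +5 new -> 15 infected
Step 4: +4 new -> 19 infected
Step 5: +2 new -> 21 infected
Step 6: +1 new -> 22 infected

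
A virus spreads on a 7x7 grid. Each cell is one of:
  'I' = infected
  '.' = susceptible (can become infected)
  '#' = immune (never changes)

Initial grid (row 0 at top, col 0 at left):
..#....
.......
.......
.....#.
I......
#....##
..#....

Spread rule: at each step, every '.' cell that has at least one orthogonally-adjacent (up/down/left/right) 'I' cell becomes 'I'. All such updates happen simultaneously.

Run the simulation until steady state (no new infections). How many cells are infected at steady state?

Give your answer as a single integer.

Step 0 (initial): 1 infected
Step 1: +2 new -> 3 infected
Step 2: +4 new -> 7 infected
Step 3: +6 new -> 13 infected
Step 4: +7 new -> 20 infected
Step 5: +7 new -> 27 infected
Step 6: +4 new -> 31 infected
Step 7: +5 new -> 36 infected
Step 8: +4 new -> 40 infected
Step 9: +2 new -> 42 infected
Step 10: +1 new -> 43 infected
Step 11: +0 new -> 43 infected

Answer: 43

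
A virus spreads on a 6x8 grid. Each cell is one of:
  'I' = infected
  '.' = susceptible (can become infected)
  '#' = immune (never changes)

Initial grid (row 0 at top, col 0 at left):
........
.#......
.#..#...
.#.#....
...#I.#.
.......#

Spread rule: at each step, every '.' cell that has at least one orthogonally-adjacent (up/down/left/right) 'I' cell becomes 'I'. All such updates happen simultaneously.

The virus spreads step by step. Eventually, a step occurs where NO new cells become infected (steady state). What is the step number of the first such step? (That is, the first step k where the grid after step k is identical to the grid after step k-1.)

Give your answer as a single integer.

Step 0 (initial): 1 infected
Step 1: +3 new -> 4 infected
Step 2: +3 new -> 7 infected
Step 3: +4 new -> 11 infected
Step 4: +5 new -> 16 infected
Step 5: +8 new -> 24 infected
Step 6: +6 new -> 30 infected
Step 7: +5 new -> 35 infected
Step 8: +2 new -> 37 infected
Step 9: +2 new -> 39 infected
Step 10: +1 new -> 40 infected
Step 11: +0 new -> 40 infected

Answer: 11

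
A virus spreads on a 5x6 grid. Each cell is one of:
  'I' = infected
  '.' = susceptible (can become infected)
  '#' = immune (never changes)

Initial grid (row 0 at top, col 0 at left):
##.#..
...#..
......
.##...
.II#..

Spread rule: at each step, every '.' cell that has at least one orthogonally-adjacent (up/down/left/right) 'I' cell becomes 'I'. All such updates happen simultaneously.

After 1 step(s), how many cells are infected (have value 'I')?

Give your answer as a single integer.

Answer: 3

Derivation:
Step 0 (initial): 2 infected
Step 1: +1 new -> 3 infected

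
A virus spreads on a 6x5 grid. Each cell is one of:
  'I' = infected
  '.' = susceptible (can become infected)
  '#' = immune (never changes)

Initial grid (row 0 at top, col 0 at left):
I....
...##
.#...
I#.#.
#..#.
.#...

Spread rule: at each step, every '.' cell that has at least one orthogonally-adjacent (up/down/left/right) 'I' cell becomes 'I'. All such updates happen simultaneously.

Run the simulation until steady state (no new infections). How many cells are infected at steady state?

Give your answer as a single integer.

Answer: 21

Derivation:
Step 0 (initial): 2 infected
Step 1: +3 new -> 5 infected
Step 2: +2 new -> 7 infected
Step 3: +2 new -> 9 infected
Step 4: +2 new -> 11 infected
Step 5: +2 new -> 13 infected
Step 6: +2 new -> 15 infected
Step 7: +3 new -> 18 infected
Step 8: +2 new -> 20 infected
Step 9: +1 new -> 21 infected
Step 10: +0 new -> 21 infected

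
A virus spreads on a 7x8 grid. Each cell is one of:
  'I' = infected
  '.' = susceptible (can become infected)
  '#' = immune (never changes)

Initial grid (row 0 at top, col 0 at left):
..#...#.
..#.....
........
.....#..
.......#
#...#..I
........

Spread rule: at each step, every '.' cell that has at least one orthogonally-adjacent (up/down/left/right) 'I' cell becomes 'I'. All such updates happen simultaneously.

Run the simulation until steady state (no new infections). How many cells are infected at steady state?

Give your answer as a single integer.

Step 0 (initial): 1 infected
Step 1: +2 new -> 3 infected
Step 2: +3 new -> 6 infected
Step 3: +3 new -> 9 infected
Step 4: +4 new -> 13 infected
Step 5: +6 new -> 19 infected
Step 6: +7 new -> 26 infected
Step 7: +8 new -> 34 infected
Step 8: +7 new -> 41 infected
Step 9: +3 new -> 44 infected
Step 10: +2 new -> 46 infected
Step 11: +2 new -> 48 infected
Step 12: +1 new -> 49 infected
Step 13: +0 new -> 49 infected

Answer: 49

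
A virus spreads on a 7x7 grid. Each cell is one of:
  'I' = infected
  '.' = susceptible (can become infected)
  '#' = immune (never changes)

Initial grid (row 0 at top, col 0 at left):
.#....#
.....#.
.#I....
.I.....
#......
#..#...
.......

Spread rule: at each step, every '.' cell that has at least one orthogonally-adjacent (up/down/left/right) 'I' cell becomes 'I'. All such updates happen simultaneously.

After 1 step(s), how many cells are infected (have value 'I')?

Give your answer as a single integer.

Answer: 7

Derivation:
Step 0 (initial): 2 infected
Step 1: +5 new -> 7 infected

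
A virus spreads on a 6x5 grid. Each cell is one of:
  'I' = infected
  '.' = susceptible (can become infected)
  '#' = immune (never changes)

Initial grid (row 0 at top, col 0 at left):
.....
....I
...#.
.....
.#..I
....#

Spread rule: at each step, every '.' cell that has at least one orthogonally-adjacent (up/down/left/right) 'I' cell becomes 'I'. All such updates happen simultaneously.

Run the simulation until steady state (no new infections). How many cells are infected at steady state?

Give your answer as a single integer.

Answer: 27

Derivation:
Step 0 (initial): 2 infected
Step 1: +5 new -> 7 infected
Step 2: +5 new -> 12 infected
Step 3: +5 new -> 17 infected
Step 4: +5 new -> 22 infected
Step 5: +4 new -> 26 infected
Step 6: +1 new -> 27 infected
Step 7: +0 new -> 27 infected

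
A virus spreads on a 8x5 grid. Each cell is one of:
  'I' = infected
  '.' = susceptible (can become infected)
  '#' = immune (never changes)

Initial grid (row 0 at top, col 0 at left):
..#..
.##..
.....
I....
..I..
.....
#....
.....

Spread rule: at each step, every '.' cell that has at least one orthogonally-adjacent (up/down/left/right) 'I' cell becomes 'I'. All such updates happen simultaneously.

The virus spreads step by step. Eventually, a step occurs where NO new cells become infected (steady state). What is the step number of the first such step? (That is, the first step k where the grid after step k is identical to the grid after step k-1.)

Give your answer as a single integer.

Answer: 7

Derivation:
Step 0 (initial): 2 infected
Step 1: +7 new -> 9 infected
Step 2: +9 new -> 18 infected
Step 3: +7 new -> 25 infected
Step 4: +6 new -> 31 infected
Step 5: +4 new -> 35 infected
Step 6: +1 new -> 36 infected
Step 7: +0 new -> 36 infected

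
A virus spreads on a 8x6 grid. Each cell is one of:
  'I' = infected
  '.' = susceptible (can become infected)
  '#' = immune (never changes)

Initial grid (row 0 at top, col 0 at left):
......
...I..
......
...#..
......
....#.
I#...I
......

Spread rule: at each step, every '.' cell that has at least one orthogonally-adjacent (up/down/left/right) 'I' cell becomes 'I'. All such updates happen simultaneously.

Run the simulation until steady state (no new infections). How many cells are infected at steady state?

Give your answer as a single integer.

Answer: 45

Derivation:
Step 0 (initial): 3 infected
Step 1: +9 new -> 12 infected
Step 2: +12 new -> 24 infected
Step 3: +16 new -> 40 infected
Step 4: +5 new -> 45 infected
Step 5: +0 new -> 45 infected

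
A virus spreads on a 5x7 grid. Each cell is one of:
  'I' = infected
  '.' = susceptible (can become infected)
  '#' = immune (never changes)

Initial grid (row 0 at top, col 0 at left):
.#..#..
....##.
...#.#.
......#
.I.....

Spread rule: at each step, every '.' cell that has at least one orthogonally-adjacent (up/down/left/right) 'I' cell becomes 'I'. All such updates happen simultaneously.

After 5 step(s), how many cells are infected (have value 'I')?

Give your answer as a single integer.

Answer: 23

Derivation:
Step 0 (initial): 1 infected
Step 1: +3 new -> 4 infected
Step 2: +4 new -> 8 infected
Step 3: +5 new -> 13 infected
Step 4: +4 new -> 17 infected
Step 5: +6 new -> 23 infected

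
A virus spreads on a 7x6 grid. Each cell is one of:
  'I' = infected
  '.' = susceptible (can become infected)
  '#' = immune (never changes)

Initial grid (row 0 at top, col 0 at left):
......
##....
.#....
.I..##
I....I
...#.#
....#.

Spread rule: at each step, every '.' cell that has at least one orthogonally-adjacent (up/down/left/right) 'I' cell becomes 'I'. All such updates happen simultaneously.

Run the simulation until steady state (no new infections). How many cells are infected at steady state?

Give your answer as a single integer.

Answer: 33

Derivation:
Step 0 (initial): 3 infected
Step 1: +5 new -> 8 infected
Step 2: +8 new -> 16 infected
Step 3: +4 new -> 20 infected
Step 4: +4 new -> 24 infected
Step 5: +5 new -> 29 infected
Step 6: +3 new -> 32 infected
Step 7: +1 new -> 33 infected
Step 8: +0 new -> 33 infected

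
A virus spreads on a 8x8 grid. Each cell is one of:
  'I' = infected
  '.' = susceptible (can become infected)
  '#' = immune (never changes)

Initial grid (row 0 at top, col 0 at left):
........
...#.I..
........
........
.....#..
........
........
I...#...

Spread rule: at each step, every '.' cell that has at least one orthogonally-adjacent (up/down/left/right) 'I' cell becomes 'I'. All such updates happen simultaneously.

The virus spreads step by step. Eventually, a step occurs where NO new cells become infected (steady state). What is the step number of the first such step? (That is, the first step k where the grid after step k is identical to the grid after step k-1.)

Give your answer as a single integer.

Answer: 9

Derivation:
Step 0 (initial): 2 infected
Step 1: +6 new -> 8 infected
Step 2: +9 new -> 17 infected
Step 3: +10 new -> 27 infected
Step 4: +10 new -> 37 infected
Step 5: +13 new -> 50 infected
Step 6: +7 new -> 57 infected
Step 7: +3 new -> 60 infected
Step 8: +1 new -> 61 infected
Step 9: +0 new -> 61 infected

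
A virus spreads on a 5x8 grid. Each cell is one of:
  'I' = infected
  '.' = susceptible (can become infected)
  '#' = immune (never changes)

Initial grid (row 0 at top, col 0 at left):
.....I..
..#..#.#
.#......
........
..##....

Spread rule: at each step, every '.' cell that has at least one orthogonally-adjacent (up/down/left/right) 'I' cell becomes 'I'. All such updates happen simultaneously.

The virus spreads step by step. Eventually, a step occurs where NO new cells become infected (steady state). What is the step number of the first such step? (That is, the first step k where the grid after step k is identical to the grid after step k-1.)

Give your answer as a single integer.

Answer: 10

Derivation:
Step 0 (initial): 1 infected
Step 1: +2 new -> 3 infected
Step 2: +4 new -> 7 infected
Step 3: +4 new -> 11 infected
Step 4: +6 new -> 17 infected
Step 5: +8 new -> 25 infected
Step 6: +4 new -> 29 infected
Step 7: +2 new -> 31 infected
Step 8: +2 new -> 33 infected
Step 9: +1 new -> 34 infected
Step 10: +0 new -> 34 infected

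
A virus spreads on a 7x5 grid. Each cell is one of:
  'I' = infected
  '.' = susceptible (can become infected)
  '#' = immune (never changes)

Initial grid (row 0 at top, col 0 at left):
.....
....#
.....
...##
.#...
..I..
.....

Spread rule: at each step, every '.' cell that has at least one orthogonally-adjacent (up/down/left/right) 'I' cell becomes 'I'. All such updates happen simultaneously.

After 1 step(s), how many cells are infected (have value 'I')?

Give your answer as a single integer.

Answer: 5

Derivation:
Step 0 (initial): 1 infected
Step 1: +4 new -> 5 infected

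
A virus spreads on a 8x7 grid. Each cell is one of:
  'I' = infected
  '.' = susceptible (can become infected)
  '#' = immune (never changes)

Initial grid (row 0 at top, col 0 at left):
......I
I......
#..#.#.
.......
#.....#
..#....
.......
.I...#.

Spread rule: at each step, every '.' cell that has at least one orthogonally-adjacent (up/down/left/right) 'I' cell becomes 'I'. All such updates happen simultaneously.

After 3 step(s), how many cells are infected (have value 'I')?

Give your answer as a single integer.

Answer: 31

Derivation:
Step 0 (initial): 3 infected
Step 1: +7 new -> 10 infected
Step 2: +10 new -> 20 infected
Step 3: +11 new -> 31 infected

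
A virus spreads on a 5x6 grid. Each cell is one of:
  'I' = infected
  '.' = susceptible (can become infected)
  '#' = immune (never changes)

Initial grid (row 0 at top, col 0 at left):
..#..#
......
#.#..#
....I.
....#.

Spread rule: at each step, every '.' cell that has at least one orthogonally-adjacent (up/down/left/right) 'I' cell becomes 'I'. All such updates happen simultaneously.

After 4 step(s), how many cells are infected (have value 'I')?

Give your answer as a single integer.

Step 0 (initial): 1 infected
Step 1: +3 new -> 4 infected
Step 2: +5 new -> 9 infected
Step 3: +5 new -> 14 infected
Step 4: +5 new -> 19 infected

Answer: 19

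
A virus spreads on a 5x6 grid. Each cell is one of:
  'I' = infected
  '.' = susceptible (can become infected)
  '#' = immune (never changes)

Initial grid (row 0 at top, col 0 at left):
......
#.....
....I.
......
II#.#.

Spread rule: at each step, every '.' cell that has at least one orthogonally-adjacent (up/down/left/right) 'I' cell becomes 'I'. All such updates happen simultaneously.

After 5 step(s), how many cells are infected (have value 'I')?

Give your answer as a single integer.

Step 0 (initial): 3 infected
Step 1: +6 new -> 9 infected
Step 2: +9 new -> 18 infected
Step 3: +6 new -> 24 infected
Step 4: +2 new -> 26 infected
Step 5: +1 new -> 27 infected

Answer: 27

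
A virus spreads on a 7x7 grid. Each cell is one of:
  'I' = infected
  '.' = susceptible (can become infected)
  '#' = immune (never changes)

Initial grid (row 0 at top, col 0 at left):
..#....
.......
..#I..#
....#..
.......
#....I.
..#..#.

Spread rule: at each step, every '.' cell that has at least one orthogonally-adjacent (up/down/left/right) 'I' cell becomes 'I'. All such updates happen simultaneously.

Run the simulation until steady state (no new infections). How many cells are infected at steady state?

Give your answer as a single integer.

Step 0 (initial): 2 infected
Step 1: +6 new -> 8 infected
Step 2: +12 new -> 20 infected
Step 3: +8 new -> 28 infected
Step 4: +8 new -> 36 infected
Step 5: +5 new -> 41 infected
Step 6: +1 new -> 42 infected
Step 7: +0 new -> 42 infected

Answer: 42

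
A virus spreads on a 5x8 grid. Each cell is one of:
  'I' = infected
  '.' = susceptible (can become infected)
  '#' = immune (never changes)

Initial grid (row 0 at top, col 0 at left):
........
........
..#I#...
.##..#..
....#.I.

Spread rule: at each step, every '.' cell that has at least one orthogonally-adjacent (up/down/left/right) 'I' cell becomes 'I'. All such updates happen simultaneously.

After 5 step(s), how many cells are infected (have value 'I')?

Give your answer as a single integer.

Answer: 33

Derivation:
Step 0 (initial): 2 infected
Step 1: +5 new -> 7 infected
Step 2: +7 new -> 14 infected
Step 3: +8 new -> 22 infected
Step 4: +7 new -> 29 infected
Step 5: +4 new -> 33 infected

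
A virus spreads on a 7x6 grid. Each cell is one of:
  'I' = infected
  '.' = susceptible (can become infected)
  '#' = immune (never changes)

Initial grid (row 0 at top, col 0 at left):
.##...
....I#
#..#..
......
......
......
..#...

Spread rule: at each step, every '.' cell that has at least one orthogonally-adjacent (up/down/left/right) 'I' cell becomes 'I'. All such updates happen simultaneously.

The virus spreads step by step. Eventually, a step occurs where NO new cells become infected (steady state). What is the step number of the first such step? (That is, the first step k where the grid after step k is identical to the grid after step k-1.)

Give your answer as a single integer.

Step 0 (initial): 1 infected
Step 1: +3 new -> 4 infected
Step 2: +5 new -> 9 infected
Step 3: +5 new -> 14 infected
Step 4: +6 new -> 20 infected
Step 5: +6 new -> 26 infected
Step 6: +5 new -> 31 infected
Step 7: +2 new -> 33 infected
Step 8: +2 new -> 35 infected
Step 9: +1 new -> 36 infected
Step 10: +0 new -> 36 infected

Answer: 10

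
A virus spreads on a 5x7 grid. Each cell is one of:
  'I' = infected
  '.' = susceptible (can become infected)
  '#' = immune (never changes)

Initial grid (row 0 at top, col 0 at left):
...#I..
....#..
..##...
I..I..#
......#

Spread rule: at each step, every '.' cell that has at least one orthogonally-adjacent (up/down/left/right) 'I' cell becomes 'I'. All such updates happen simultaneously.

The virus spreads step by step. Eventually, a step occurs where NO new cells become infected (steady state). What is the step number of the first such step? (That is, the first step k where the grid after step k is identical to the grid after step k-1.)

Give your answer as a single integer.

Answer: 6

Derivation:
Step 0 (initial): 3 infected
Step 1: +7 new -> 10 infected
Step 2: +9 new -> 19 infected
Step 3: +5 new -> 24 infected
Step 4: +3 new -> 27 infected
Step 5: +2 new -> 29 infected
Step 6: +0 new -> 29 infected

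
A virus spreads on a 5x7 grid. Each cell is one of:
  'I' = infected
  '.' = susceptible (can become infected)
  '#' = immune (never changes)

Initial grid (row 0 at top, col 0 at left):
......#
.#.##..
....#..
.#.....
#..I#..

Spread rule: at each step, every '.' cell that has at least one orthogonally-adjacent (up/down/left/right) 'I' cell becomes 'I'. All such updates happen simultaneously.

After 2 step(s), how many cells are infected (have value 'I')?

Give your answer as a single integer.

Step 0 (initial): 1 infected
Step 1: +2 new -> 3 infected
Step 2: +4 new -> 7 infected

Answer: 7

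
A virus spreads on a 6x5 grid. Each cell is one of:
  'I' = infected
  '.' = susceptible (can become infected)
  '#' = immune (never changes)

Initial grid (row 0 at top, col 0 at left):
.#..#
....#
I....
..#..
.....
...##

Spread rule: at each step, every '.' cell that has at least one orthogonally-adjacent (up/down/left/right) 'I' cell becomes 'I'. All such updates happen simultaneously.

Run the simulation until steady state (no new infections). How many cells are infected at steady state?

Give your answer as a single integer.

Answer: 24

Derivation:
Step 0 (initial): 1 infected
Step 1: +3 new -> 4 infected
Step 2: +5 new -> 9 infected
Step 3: +4 new -> 13 infected
Step 4: +6 new -> 19 infected
Step 5: +4 new -> 23 infected
Step 6: +1 new -> 24 infected
Step 7: +0 new -> 24 infected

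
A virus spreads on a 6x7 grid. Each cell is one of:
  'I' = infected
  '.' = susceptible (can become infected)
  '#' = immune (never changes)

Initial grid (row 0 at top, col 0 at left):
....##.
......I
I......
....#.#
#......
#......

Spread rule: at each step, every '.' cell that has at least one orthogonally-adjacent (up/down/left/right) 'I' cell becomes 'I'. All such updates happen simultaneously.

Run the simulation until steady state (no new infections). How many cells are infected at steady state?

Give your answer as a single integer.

Answer: 36

Derivation:
Step 0 (initial): 2 infected
Step 1: +6 new -> 8 infected
Step 2: +6 new -> 14 infected
Step 3: +8 new -> 22 infected
Step 4: +6 new -> 28 infected
Step 5: +5 new -> 33 infected
Step 6: +3 new -> 36 infected
Step 7: +0 new -> 36 infected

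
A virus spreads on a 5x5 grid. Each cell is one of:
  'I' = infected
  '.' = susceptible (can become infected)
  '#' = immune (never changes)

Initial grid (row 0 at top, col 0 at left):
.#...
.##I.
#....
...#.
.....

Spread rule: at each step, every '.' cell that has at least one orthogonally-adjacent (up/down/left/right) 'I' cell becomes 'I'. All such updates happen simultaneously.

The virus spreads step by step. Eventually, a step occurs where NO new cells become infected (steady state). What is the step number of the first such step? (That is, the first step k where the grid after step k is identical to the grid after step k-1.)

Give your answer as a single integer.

Answer: 7

Derivation:
Step 0 (initial): 1 infected
Step 1: +3 new -> 4 infected
Step 2: +4 new -> 8 infected
Step 3: +3 new -> 11 infected
Step 4: +3 new -> 14 infected
Step 5: +3 new -> 17 infected
Step 6: +1 new -> 18 infected
Step 7: +0 new -> 18 infected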